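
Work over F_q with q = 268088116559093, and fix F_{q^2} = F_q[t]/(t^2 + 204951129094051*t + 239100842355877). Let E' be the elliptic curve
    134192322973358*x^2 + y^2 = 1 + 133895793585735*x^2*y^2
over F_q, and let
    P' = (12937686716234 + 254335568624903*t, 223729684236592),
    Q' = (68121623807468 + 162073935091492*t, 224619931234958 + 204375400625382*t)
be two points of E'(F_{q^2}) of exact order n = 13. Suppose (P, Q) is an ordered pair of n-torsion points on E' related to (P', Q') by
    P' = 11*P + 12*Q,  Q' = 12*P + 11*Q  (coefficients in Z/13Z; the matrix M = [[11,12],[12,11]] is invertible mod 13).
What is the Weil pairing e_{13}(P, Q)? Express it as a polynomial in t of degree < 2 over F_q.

e_{13}(aP+bQ,cP+dQ) = e_{13}(P,Q)^(ad-bc); with (a,b,c,d)=(11,12,12,11) this gives the det-13 law.
det M = 11*11 - 12*12 = -23 = 3 (mod 13); 3^{-1} = 9 (mod 13).
Map (x,y)_Ed via u=(1+y)/(1-y), v=(1+y)/((1-y)x) to Montgomery A=0,B=255832527806864; then to (a',b')=(120823229392149,0).
Miller loop for e_{13} over F_{268088116559093^2}: bits of 13 = 1101; 3 double steps + 2 add steps, l/v at each.
f_P(D_Q)/f_Q(D_P) = 195322075687430 + 81798299216409*t.
Raise to 9: e(P,Q) = 219947567585334 + 116995441044060*t in mu_{13}.

219947567585334 + 116995441044060*t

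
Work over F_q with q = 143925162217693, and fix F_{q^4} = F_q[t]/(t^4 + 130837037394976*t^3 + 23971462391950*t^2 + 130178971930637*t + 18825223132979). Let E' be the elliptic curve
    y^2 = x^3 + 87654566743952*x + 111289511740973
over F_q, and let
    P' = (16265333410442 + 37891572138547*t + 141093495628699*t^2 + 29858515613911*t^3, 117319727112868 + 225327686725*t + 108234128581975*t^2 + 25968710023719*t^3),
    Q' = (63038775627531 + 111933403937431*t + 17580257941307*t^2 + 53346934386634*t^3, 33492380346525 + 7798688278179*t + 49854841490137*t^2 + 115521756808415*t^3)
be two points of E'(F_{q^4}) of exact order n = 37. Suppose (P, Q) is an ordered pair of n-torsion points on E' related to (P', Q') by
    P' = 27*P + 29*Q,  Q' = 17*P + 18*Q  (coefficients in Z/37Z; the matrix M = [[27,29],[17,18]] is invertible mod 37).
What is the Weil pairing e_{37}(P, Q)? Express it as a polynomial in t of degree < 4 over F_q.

30162606719017 + 48821036247599*t + 83497250949223*t^2 + 80755524117501*t^3

Since e_{37}(P,P)=e_{37}(Q,Q)=1 and e_{37}(Q,P)=e_{37}(P,Q)^{-1}, expanding e_{37}(27*P + 29*Q,17*P + 18*Q) leaves e(P,Q)^det(M).
So e_{37}(P,Q) = e_{37}(P',Q')^{21}, since 30*21 = 1 mod 37.
Double-and-add over 100101: 6-1 doublings, 3-1 additions; each step l_{T,T}/v_{2T} or l_{T,P'}/v at Q'+S for random S.
Result: e(P',Q') = 31165289579829 + 67453634793732*t + 134611926793801*t^2 + 129593723423693*t^3.
Raise to 21: e(P,Q) = 30162606719017 + 48821036247599*t + 83497250949223*t^2 + 80755524117501*t^3 in mu_{37}.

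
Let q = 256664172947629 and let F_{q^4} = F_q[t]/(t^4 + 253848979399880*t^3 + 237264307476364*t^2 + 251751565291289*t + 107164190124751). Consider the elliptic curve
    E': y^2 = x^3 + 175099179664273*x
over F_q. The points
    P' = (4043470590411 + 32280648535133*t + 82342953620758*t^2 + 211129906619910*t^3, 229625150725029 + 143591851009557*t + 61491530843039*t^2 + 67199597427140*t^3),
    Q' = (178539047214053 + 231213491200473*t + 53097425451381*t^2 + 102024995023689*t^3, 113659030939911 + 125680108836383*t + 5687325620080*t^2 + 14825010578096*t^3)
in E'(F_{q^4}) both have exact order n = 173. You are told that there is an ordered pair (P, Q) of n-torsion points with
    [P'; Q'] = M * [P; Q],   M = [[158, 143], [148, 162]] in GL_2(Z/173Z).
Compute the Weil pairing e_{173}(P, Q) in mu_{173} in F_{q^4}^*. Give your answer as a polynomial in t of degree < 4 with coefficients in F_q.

87590183891995 + 246697275839607*t + 240962245164495*t^2 + 147072677109676*t^3

Since e_{173}(P,P)=e_{173}(Q,Q)=1 and e_{173}(Q,P)=e_{173}(P,Q)^{-1}, expanding e_{173}(158*P + 143*Q,148*P + 162*Q) leaves e(P,Q)^det(M).
det M = 158*162 - 143*148 = 4432 = 107 (mod 173); 107^{-1} = 76 (mod 173).
Double-and-add over 10101101: 8-1 doublings, 5-1 additions; each step l_{T,T}/v_{2T} or l_{T,P'}/v at Q'+S for random S.
Miller gives e_{173}(P',Q') = 185556280692768 + 29779760969645*t + 252740758274862*t^2 + 199998112608655*t^3 in F_{256664172947629^4}.
(185556280692768 + 29779760969645*t + 252740758274862*t^2 + 199998112608655*t^3)^{76} mod (256664172947629,f) = 87590183891995 + 246697275839607*t + 240962245164495*t^2 + 147072677109676*t^3.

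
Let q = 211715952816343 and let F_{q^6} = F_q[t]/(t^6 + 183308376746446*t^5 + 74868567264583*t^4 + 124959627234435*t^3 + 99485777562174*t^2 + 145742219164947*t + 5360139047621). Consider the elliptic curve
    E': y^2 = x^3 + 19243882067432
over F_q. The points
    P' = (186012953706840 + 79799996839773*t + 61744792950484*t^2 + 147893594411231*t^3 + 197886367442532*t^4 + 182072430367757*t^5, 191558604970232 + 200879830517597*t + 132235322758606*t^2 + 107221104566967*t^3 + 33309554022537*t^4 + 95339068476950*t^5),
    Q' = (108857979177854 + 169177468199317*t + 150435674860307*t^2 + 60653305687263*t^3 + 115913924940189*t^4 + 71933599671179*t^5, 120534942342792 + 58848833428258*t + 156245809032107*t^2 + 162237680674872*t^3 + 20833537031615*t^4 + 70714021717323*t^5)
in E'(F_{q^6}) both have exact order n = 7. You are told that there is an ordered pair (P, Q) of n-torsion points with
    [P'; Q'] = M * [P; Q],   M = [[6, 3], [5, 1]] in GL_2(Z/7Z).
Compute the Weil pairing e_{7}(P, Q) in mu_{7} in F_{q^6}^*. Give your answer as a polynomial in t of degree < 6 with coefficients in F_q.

Since e_{7}(P,P)=e_{7}(Q,Q)=1 and e_{7}(Q,P)=e_{7}(P,Q)^{-1}, expanding e_{7}(6*P + 3*Q,5*P + 1*Q) leaves e(P,Q)^det(M).
Hence e(P,Q) = e(P',Q')^{3} where 3 = 5^{-1} mod 7.
Run Miller on y^2=x^3+19243882067432 over F_{211715952816343}: ladder 111 (3 bits); e = f_P(D_Q)/f_Q(D_P).
The quotient is 66005604239389 + 5694658996777*t + 85412550458794*t^2 + 182533885743086*t^3 + 793556734286*t^4 + 109395447064549*t^5.
(66005604239389 + 5694658996777*t + 85412550458794*t^2 + 182533885743086*t^3 + 793556734286*t^4 + 109395447064549*t^5)^{3} mod (211715952816343,f) = 208250834731761 + 74446834374263*t + 110405903515116*t^2 + 133855840472174*t^3 + 129933014164931*t^4 + 132754290907389*t^5.

208250834731761 + 74446834374263*t + 110405903515116*t^2 + 133855840472174*t^3 + 129933014164931*t^4 + 132754290907389*t^5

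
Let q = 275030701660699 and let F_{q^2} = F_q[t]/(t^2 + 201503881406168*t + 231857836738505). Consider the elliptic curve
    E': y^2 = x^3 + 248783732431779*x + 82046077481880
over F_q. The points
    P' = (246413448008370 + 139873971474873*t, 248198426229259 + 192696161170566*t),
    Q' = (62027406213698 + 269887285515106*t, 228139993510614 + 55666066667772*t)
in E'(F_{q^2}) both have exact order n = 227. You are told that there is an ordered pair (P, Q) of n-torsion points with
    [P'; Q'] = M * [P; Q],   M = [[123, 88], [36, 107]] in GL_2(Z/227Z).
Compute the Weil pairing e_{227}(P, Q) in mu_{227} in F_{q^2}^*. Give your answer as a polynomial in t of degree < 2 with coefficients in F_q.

3233378675633 + 11597958432748*t

e_{227} is bilinear + alternating on E[227], so e_{227}(123*P + 88*Q, 36*P + 107*Q) = e_{227}(P,Q)^(123*107-88*36).
det(M) mod 227 = 5; its inverse in (Z/227)^* is 91 (check: 5*91 mod 227 = 1).
Double-and-add over 11100011: 8-1 doublings, 5-1 additions; each step l_{T,T}/v_{2T} or l_{T,P'}/v at Q'+S for random S.
Result: e(P',Q') = 79447373779801 + 30180089898749*t.
Hence e(P,Q) = 3233378675633 + 11597958432748*t in F_{275030701660699^2}^*.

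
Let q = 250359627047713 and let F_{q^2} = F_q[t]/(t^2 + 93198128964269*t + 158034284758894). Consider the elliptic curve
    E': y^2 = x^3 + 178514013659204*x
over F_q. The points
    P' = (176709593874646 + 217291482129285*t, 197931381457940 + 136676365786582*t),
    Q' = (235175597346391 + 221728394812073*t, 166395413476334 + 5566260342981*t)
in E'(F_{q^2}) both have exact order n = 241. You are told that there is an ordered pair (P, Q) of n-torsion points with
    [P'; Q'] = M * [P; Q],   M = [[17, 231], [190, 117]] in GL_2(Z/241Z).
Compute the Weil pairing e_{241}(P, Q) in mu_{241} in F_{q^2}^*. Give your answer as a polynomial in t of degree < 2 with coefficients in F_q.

109512390075893 + 43406231193298*t

e_{241}(aP+bQ,cP+dQ) = e_{241}(P,Q)^(ad-bc); with (a,b,c,d)=(17,231,190,117) this gives the det-241 law.
det M = 17*117 - 231*190 = -41901 = 33 (mod 241); 33^{-1} = 168 (mod 241).
8-bit Miller (11110001) on E'/F_{250359627047713} with a'=178514013659204, b'=0: accumulate tangent/chord ratios at Q'+S and P'+S'.
e_{241}(P',Q') = 105460553551938 + 243343123400018*t.
Thus e_{241}(P,Q) = 109512390075893 + 43406231193298*t.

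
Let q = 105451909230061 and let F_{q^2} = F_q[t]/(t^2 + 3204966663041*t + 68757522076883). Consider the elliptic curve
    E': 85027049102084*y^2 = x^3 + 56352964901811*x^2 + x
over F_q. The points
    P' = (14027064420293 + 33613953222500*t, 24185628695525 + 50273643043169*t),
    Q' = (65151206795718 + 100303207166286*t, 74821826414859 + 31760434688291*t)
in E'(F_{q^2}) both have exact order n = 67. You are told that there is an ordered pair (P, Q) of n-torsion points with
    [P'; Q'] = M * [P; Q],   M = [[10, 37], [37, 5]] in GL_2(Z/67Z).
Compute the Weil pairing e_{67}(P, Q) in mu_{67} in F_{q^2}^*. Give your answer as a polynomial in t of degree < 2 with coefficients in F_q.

53758400848985 + 92057535676692*t

Under M = [[10,37],[37,5]] in GL_2(Z/67), e_{67}(P',Q') = e_{67}(P,Q)^(10*5-37*37 mod 67).
Hence e(P,Q) = e(P',Q')^{16} where 16 = 21^{-1} mod 67.
Montgomery->Weierstrass: x_W = 42631888179263*x+68814639373766, y_W=42631888179263*y on F_{105451909230061}; lands on y^2=x^3+52600038585282.
Build f_{67,P'} and f_{67,Q'} via the 7-bit ladder of 67=1000011_2; evaluate at shifted divisors; quotient in F_{105451909230061^2}.
Result: e(P',Q') = 60944031561309 + 89270683417026*t.
Hence e(P,Q) = 53758400848985 + 92057535676692*t in F_{105451909230061^2}^*.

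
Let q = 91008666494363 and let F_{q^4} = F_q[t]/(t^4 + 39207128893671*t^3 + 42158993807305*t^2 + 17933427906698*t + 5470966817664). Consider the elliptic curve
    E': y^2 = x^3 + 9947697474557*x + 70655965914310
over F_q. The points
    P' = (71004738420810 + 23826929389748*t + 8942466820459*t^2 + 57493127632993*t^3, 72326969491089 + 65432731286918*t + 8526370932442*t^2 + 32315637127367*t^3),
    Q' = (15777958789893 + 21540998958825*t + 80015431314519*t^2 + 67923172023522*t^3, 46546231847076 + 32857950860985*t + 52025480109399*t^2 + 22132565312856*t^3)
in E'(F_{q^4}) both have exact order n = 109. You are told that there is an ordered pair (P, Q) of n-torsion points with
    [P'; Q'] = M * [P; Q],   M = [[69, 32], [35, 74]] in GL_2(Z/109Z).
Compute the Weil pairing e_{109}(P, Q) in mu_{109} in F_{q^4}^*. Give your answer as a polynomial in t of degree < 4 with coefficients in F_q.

16909546074649 + 72546263910454*t + 89466146331277*t^2 + 41124136038488*t^3

Alternating bilinearity on E[109] (values in mu_{109} in F_{91008666494363^4}) gives e(P',Q') = e(P,Q)^det(M).
Hence e(P,Q) = e(P',Q')^{51} where 51 = 62^{-1} mod 109.
Build f_{109,P'} and f_{109,Q'} via the 7-bit ladder of 109=1101101_2; evaluate at shifted divisors; quotient in F_{91008666494363^4}.
Miller gives e_{109}(P',Q') = 58413133565656 + 83644953197483*t + 8266926980521*t^2 + 16881242460156*t^3 in F_{91008666494363^4}.
Raise to 51: e(P,Q) = 16909546074649 + 72546263910454*t + 89466146331277*t^2 + 41124136038488*t^3 in mu_{109}.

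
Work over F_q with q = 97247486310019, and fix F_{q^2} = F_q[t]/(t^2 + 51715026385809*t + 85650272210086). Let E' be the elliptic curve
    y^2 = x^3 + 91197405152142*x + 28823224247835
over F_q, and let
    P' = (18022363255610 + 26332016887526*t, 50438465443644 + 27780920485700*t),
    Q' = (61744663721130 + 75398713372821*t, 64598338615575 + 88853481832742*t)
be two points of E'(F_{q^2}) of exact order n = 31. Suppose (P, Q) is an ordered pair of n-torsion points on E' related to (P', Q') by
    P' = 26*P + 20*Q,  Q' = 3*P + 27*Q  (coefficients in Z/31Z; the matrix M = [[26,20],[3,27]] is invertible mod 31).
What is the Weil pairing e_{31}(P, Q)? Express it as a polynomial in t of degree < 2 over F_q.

Since e_{31}(P,P)=e_{31}(Q,Q)=1 and e_{31}(Q,P)=e_{31}(P,Q)^{-1}, expanding e_{31}(26*P + 20*Q,3*P + 27*Q) leaves e(P,Q)^det(M).
Hence e(P,Q) = e(P',Q')^{24} where 24 = 22^{-1} mod 31.
5-bit Miller (11111) on E'/F_{97247486310019} with a'=91197405152142, b'=28823224247835: accumulate tangent/chord ratios at Q'+S and P'+S'.
So e_{31}(P',Q') = 8363295481422 + 48982754306838*t.
Thus e_{31}(P,Q) = 11788157949289 + 43733909558665*t.

11788157949289 + 43733909558665*t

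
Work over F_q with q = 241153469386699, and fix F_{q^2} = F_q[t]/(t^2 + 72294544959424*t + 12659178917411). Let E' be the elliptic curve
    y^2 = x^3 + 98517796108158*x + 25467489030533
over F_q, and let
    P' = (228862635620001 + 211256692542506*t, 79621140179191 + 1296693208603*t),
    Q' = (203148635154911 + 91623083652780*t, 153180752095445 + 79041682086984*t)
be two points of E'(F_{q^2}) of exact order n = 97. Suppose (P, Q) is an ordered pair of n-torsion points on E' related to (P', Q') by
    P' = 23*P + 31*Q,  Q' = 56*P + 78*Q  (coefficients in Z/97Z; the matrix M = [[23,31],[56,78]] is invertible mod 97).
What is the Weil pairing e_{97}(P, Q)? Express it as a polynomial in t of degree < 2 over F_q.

36468823337785 + 104699444647515*t

Alternating bilinearity on E[97] (values in mu_{97} in F_{241153469386699^2}) gives e(P',Q') = e(P,Q)^det(M).
Hence e(P,Q) = e(P',Q')^{92} where 92 = 58^{-1} mod 97.
Miller loop for e_{97} over F_{241153469386699^2}: bits of 97 = 1100001; 6 double steps + 2 add steps, l/v at each.
The quotient is 153303103997025 + 110899354949088*t.
Raise to 92: e(P,Q) = 36468823337785 + 104699444647515*t in mu_{97}.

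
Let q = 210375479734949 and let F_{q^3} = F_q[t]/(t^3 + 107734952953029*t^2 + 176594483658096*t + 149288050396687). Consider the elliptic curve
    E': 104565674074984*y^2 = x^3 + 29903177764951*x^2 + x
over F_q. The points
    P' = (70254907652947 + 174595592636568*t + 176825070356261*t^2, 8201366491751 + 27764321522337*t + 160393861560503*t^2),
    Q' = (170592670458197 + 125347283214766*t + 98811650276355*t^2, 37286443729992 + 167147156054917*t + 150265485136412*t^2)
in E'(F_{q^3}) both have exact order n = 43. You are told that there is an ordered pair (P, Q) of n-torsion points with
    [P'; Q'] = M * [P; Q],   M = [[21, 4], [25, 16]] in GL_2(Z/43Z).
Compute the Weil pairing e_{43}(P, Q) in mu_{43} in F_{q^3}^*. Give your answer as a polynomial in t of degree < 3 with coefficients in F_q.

69859481559907 + 136640570337600*t + 138867761793956*t^2

Alternating bilinearity on E[43] (values in mu_{43} in F_{210375479734949^3}) gives e(P',Q') = e(P,Q)^det(M).
det(M) mod 43 = 21; its inverse in (Z/43)^* is 41 (check: 21*41 mod 43 = 1).
Set x_W=64965406331346*u+32013971816732, y_W=64965406331346*v; then E': y_W^2=x_W^3+160377188174379*x_W+170674546540391.
6-bit Miller (101011) on E'/F_{210375479734949} with a'=160377188174379, b'=170674546540391: accumulate tangent/chord ratios at Q'+S and P'+S'.
Result: e(P',Q') = 186080309365015 + 150330242119732*t + 152356015470200*t^2.
Raise to 41: e(P,Q) = 69859481559907 + 136640570337600*t + 138867761793956*t^2 in mu_{43}.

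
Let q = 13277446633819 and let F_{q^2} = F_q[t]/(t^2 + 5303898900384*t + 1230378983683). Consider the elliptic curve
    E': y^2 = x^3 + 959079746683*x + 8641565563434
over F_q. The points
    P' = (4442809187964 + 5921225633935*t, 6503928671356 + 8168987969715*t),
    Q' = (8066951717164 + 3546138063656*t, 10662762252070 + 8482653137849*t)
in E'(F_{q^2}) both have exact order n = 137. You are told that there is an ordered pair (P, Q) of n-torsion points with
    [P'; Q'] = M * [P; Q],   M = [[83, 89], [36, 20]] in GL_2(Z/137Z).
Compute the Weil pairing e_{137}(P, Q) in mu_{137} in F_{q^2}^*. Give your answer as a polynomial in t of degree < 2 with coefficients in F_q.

6120849149140 + 2481799132684*t

Alternating bilinearity on E[137] (values in mu_{137} in F_{13277446633819^2}) gives e(P',Q') = e(P,Q)^det(M).
Hence e(P,Q) = e(P',Q')^{37} where 37 = 100^{-1} mod 137.
Miller loop for e_{137} over F_{13277446633819^2}: bits of 137 = 10001001; 7 double steps + 2 add steps, l/v at each.
Miller gives e_{137}(P',Q') = 13117240154338 + 7879023160303*t in F_{13277446633819^2}.
e_{137}(P,Q) = (13117240154338 + 7879023160303*t)^{37} = 6120849149140 + 2481799132684*t.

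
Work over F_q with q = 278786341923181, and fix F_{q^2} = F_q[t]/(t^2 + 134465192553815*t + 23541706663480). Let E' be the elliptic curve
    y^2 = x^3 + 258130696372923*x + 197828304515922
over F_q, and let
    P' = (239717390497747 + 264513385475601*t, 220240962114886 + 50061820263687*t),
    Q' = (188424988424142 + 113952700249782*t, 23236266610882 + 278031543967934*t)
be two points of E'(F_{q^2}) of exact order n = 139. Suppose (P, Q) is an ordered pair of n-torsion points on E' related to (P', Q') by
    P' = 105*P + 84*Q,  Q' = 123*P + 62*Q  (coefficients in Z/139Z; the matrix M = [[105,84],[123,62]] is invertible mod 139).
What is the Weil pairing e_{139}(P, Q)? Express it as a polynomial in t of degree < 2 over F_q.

200395126693486 + 161104570788071*t

e_{139} is bilinear + alternating on E[139], so e_{139}(105*P + 84*Q, 123*P + 62*Q) = e_{139}(P,Q)^(105*62-84*123).
So e_{139}(P,Q) = e_{139}(P',Q')^{2}, since 70*2 = 1 mod 139.
n = 139 = (10001011)_2 (8 bits, wt 4); accumulate f_{139,P'}(Q'+S)/f_{139,P'}(S) along the 7-step ladder.
Miller gives e_{139}(P',Q') = 242650386636365 + 84066888040675*t in F_{278786341923181^2}.
Raise to 2: e(P,Q) = 200395126693486 + 161104570788071*t in mu_{139}.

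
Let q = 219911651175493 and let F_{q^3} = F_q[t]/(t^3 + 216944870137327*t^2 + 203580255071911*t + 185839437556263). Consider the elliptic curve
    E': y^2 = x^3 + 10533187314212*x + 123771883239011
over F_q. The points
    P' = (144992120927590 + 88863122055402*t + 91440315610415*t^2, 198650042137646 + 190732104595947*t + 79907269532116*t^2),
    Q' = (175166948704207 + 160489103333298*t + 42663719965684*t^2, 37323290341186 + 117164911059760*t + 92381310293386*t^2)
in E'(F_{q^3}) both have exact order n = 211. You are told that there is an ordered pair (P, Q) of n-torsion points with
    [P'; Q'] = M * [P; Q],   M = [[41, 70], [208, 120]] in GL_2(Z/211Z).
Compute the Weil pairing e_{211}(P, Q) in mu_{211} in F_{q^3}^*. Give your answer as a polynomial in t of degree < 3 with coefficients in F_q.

The 211-Weil pairing on E[211] over F_{219911651175493} is alternating-bilinear: e_{211}(P',Q') = e_{211}(P,Q)^det(M).
Hence e(P,Q) = e(P',Q')^{16} where 16 = 66^{-1} mod 211.
Build f_{211,P'} and f_{211,Q'} via the 8-bit ladder of 211=11010011_2; evaluate at shifted divisors; quotient in F_{219911651175493^3}.
f_P(D_Q)/f_Q(D_P) = 16487266780718 + 109410002863593*t + 198278330305736*t^2.
Raise to 16: e(P,Q) = 199840205216919 + 38841341080840*t + 52697710800020*t^2 in mu_{211}.

199840205216919 + 38841341080840*t + 52697710800020*t^2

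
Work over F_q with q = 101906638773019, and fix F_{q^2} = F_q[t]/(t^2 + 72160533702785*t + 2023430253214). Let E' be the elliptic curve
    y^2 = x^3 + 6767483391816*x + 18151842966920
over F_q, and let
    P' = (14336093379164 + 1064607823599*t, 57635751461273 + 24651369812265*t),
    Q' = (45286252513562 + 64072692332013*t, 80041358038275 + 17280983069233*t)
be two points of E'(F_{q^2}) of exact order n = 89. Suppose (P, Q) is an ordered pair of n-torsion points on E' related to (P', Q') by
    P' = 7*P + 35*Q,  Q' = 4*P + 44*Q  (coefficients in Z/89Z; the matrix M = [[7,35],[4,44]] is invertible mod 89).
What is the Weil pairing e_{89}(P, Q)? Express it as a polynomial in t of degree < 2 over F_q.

10760176771114 + 99374065915359*t

The 89-Weil pairing on E[89] over F_{101906638773019} is alternating-bilinear: e_{89}(P',Q') = e_{89}(P,Q)^det(M).
det M = 7*44 - 35*4 = 168 = 79 (mod 89); 79^{-1} = 80 (mod 89).
7-bit Miller (1011001) on E'/F_{101906638773019} with a'=6767483391816, b'=18151842966920: accumulate tangent/chord ratios at Q'+S and P'+S'.
So e_{89}(P',Q') = 90673299910976 + 57000734004930*t.
e_{89}(P,Q) = (90673299910976 + 57000734004930*t)^{80} = 10760176771114 + 99374065915359*t.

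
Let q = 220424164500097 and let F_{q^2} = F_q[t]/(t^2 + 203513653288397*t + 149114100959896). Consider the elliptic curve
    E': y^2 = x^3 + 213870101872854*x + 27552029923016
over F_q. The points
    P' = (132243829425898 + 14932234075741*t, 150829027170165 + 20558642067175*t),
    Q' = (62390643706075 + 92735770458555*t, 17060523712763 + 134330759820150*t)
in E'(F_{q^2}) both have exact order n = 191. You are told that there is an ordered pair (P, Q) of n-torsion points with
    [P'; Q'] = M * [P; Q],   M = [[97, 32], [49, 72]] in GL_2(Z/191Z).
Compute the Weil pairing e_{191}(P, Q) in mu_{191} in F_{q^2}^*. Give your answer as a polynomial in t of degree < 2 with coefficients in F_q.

102010945725263 + 130712366946077*t

Under M = [[97,32],[49,72]] in GL_2(Z/191), e_{191}(P',Q') = e_{191}(P,Q)^(97*72-32*49 mod 191).
det M = 97*72 - 32*49 = 5416 = 68 (mod 191); 68^{-1} = 59 (mod 191).
Run Miller on y^2=x^3+213870101872854*x+27552029923016 over F_{220424164500097}: ladder 10111111 (8 bits); e = f_P(D_Q)/f_Q(D_P).
Miller gives e_{191}(P',Q') = 196348106186686 + 201398587619856*t in F_{220424164500097^2}.
(196348106186686 + 201398587619856*t)^{59} mod (220424164500097,f) = 102010945725263 + 130712366946077*t.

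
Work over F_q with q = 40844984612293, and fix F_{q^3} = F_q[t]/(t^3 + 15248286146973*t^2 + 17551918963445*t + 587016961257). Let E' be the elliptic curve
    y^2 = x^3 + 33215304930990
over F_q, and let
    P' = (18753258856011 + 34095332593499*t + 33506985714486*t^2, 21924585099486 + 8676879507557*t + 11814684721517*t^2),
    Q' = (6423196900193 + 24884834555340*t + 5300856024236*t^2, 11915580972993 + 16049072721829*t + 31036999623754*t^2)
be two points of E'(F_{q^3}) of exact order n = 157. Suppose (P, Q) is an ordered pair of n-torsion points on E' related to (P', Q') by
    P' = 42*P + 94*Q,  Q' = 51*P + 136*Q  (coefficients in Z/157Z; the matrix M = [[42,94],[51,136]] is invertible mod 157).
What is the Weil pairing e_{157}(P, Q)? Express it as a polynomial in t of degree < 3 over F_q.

Alternating bilinearity on E[157] (values in mu_{157} in F_{40844984612293^3}) gives e(P',Q') = e(P,Q)^det(M).
Hence e(P,Q) = e(P',Q')^{85} where 85 = 133^{-1} mod 157.
Double-and-add over 10011101: 8-1 doublings, 5-1 additions; each step l_{T,T}/v_{2T} or l_{T,P'}/v at Q'+S for random S.
Result: e(P',Q') = 13526623286540 + 24714438994210*t + 21094496485924*t^2.
(13526623286540 + 24714438994210*t + 21094496485924*t^2)^{85} mod (40844984612293,f) = 378946980633 + 32760984431836*t + 26915987425983*t^2.

378946980633 + 32760984431836*t + 26915987425983*t^2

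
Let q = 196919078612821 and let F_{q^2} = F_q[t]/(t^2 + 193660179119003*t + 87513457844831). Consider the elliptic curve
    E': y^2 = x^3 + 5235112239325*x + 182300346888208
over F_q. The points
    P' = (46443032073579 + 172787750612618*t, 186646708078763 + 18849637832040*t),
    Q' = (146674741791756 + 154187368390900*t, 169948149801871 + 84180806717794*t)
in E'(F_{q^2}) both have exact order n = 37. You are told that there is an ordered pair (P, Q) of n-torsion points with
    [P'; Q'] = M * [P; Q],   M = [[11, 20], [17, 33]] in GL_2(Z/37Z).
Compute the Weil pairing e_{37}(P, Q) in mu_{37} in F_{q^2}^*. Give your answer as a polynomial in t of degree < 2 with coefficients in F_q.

139864789011661 + 445069149764*t

The 37-Weil pairing on E[37] over F_{196919078612821} is alternating-bilinear: e_{37}(P',Q') = e_{37}(P,Q)^det(M).
det(M) mod 37 = 23; its inverse in (Z/37)^* is 29 (check: 23*29 mod 37 = 1).
Run Miller on y^2=x^3+5235112239325*x+182300346888208 over F_{196919078612821}: ladder 100101 (6 bits); e = f_P(D_Q)/f_Q(D_P).
So e_{37}(P',Q') = 196707994238264 + 11375443433116*t.
Hence e(P,Q) = 139864789011661 + 445069149764*t in F_{196919078612821^2}^*.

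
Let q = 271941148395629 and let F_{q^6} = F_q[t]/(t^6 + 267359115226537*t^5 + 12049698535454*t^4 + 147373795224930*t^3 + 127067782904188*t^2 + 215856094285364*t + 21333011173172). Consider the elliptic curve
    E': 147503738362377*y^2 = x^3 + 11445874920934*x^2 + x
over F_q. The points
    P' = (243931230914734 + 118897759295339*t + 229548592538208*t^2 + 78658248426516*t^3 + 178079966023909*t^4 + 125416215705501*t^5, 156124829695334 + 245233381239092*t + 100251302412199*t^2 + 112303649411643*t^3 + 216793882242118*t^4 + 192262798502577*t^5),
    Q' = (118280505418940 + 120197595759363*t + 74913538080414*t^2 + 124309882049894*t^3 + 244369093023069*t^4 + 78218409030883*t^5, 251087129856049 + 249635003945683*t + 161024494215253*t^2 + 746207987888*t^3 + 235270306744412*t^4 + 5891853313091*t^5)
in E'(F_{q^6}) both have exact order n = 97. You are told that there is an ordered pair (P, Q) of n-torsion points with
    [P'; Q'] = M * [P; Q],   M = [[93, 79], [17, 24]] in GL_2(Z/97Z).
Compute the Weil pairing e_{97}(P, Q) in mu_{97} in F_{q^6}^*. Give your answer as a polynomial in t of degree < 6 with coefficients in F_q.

157747174367502 + 106849951501817*t + 172770659069907*t^2 + 106528787577590*t^3 + 90772988243410*t^4 + 82040733917700*t^5

Since e_{97}(P,P)=e_{97}(Q,Q)=1 and e_{97}(Q,P)=e_{97}(P,Q)^{-1}, expanding e_{97}(93*P + 79*Q,17*P + 24*Q) leaves e(P,Q)^det(M).
93*24 - 79*17 = 889; reduced mod 97: det = 16, inverse 91.
Set x_W=85858684856581*u+240090973964842, y_W=85858684856581*v; then E': y_W^2=x_W^3+90528424583612*x_W+24261839770633.
Double-and-add over 1100001: 7-1 doublings, 3-1 additions; each step l_{T,T}/v_{2T} or l_{T,P'}/v at Q'+S for random S.
e_{97}(P',Q') = 41463631664629 + 110101318296408*t + 246133605807033*t^2 + 238180799265061*t^3 + 256696850640747*t^4 + 14888023555881*t^5.
e_{97}(P,Q) = (41463631664629 + 110101318296408*t + 246133605807033*t^2 + 238180799265061*t^3 + 256696850640747*t^4 + 14888023555881*t^5)^{91} = 157747174367502 + 106849951501817*t + 172770659069907*t^2 + 106528787577590*t^3 + 90772988243410*t^4 + 82040733917700*t^5.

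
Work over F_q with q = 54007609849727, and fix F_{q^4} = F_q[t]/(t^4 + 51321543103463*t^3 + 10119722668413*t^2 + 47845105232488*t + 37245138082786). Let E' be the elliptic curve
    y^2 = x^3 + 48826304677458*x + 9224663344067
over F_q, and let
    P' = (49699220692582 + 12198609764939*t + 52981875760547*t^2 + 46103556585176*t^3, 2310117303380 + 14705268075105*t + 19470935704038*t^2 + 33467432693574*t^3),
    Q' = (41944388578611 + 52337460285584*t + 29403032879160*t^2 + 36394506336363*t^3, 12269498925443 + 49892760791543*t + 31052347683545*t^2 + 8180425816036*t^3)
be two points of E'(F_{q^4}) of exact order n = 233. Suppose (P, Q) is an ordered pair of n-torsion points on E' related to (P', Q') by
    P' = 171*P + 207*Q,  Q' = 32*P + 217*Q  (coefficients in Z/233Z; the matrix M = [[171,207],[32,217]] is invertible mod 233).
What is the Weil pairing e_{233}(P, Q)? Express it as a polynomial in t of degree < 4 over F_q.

50471997017656 + 51254454209283*t + 39923943043330*t^2 + 1380675281469*t^3

The 233-Weil pairing on E[233] over F_{54007609849727} is alternating-bilinear: e_{233}(P',Q') = e_{233}(P,Q)^det(M).
Inverting 193 mod 233: 99. Thus e_{233}(P,Q) = e(P',Q')^{99}.
8-bit Miller (11101001) on E'/F_{54007609849727} with a'=48826304677458, b'=9224663344067: accumulate tangent/chord ratios at Q'+S and P'+S'.
Miller gives e_{233}(P',Q') = 12907122493627 + 4698518636768*t + 733251091229*t^2 + 6580805235141*t^3 in F_{54007609849727^4}.
Thus e_{233}(P,Q) = 50471997017656 + 51254454209283*t + 39923943043330*t^2 + 1380675281469*t^3.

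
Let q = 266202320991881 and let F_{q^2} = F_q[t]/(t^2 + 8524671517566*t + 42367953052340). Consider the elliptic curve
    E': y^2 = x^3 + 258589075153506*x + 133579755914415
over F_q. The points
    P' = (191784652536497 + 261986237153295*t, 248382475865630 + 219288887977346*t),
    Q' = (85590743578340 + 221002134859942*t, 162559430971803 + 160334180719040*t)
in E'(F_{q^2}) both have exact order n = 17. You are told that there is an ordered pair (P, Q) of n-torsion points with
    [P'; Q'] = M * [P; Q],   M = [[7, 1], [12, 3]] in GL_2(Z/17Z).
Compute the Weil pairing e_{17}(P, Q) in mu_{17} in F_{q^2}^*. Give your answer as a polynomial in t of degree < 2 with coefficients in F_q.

162218244284590 + 106294538194520*t

Under M = [[7,1],[12,3]] in GL_2(Z/17), e_{17}(P',Q') = e_{17}(P,Q)^(7*3-1*12 mod 17).
Inverting 9 mod 17: 2. Thus e_{17}(P,Q) = e(P',Q')^{2}.
Miller loop for e_{17} over F_{266202320991881^2}: bits of 17 = 10001; 4 double steps + 1 add steps, l/v at each.
Miller gives e_{17}(P',Q') = 67299069364554 + 45324415405883*t in F_{266202320991881^2}.
(67299069364554 + 45324415405883*t)^{2} mod (266202320991881,f) = 162218244284590 + 106294538194520*t.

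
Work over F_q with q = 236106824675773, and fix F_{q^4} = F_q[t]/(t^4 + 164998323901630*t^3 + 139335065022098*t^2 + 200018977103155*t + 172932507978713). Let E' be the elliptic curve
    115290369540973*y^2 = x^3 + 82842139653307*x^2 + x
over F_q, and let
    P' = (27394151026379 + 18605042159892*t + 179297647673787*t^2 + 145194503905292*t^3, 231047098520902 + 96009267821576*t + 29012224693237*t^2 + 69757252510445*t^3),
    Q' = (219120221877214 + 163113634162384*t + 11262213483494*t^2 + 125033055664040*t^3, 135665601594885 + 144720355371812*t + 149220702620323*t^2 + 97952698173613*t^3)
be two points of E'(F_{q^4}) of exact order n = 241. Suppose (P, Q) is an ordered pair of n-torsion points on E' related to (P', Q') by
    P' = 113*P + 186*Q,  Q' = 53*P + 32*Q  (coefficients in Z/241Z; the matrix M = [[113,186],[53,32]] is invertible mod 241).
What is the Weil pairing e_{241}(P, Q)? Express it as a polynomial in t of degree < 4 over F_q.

186940648808947 + 12328188818107*t + 197458240292944*t^2 + 199478164097571*t^3

e_{241}(aP+bQ,cP+dQ) = e_{241}(P,Q)^(ad-bc); with (a,b,c,d)=(113,186,53,32) this gives the det-241 law.
So e_{241}(P,Q) = e_{241}(P',Q')^{231}, since 24*231 = 1 mod 241.
Set x_W=915725936923*u+167729893168990, y_W=915725936923*v; then E': y_W^2=x_W^3+88513759583359.
n = 241 = (11110001)_2 (8 bits, wt 5); accumulate f_{241,P'}(Q'+S)/f_{241,P'}(S) along the 7-step ladder.
The quotient is 94613292993517 + 187207490633859*t + 16668382311755*t^2 + 171765201685416*t^3.
(94613292993517 + 187207490633859*t + 16668382311755*t^2 + 171765201685416*t^3)^{231} mod (236106824675773,f) = 186940648808947 + 12328188818107*t + 197458240292944*t^2 + 199478164097571*t^3.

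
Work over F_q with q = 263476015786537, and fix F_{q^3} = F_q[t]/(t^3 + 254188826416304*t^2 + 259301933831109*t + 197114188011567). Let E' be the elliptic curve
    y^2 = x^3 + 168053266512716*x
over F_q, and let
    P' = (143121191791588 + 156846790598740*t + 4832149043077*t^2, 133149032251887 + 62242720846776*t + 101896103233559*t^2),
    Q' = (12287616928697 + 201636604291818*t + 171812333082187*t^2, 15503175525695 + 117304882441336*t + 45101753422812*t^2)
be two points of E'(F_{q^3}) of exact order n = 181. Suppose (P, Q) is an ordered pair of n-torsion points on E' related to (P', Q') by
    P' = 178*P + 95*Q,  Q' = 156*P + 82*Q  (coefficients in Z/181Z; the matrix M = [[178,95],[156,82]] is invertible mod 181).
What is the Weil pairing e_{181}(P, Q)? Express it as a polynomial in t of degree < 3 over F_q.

185521064998049 + 54340436875320*t + 187755564130924*t^2

e_{181}(aP+bQ,cP+dQ) = e_{181}(P,Q)^(ad-bc); with (a,b,c,d)=(178,95,156,82) this gives the det-181 law.
178*82 - 95*156 = -224; reduced mod 181: det = 138, inverse 101.
Miller loop for e_{181} over F_{263476015786537^3}: bits of 181 = 10110101; 7 double steps + 4 add steps, l/v at each.
e_{181}(P',Q') = 26657947977767 + 194282422129131*t + 206355074136141*t^2.
Finally e_{181}(P,Q) = 185521064998049 + 54340436875320*t + 187755564130924*t^2.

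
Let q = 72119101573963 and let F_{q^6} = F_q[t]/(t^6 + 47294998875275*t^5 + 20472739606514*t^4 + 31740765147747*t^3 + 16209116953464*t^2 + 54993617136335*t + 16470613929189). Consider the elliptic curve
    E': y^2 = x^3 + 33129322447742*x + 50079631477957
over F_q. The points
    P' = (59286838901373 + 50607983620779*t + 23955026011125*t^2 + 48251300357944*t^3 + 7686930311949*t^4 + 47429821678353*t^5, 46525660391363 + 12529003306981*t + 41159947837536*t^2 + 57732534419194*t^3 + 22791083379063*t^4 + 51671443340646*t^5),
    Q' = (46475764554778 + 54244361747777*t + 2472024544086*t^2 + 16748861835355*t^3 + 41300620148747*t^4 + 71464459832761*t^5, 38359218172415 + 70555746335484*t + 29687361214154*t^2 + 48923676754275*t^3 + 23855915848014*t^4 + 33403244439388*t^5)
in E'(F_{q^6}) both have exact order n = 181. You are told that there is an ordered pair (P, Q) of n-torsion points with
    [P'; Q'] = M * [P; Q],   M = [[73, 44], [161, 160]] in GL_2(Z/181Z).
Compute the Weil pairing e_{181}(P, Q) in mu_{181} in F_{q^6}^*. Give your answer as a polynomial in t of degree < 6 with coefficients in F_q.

57043703525978 + 61552801250938*t + 44558580461712*t^2 + 16796121900062*t^3 + 21440614891840*t^4 + 68510102868457*t^5

Under M = [[73,44],[161,160]] in GL_2(Z/181), e_{181}(P',Q') = e_{181}(P,Q)^(73*160-44*161 mod 181).
Hence e(P,Q) = e(P',Q')^{51} where 51 = 71^{-1} mod 181.
Miller loop for e_{181} over F_{72119101573963^6}: bits of 181 = 10110101; 7 double steps + 4 add steps, l/v at each.
f_P(D_Q)/f_Q(D_P) = 26209005052364 + 48971562642163*t + 13005770215622*t^2 + 68281552395300*t^3 + 65358734375827*t^4 + 31843988985062*t^5.
Finally e_{181}(P,Q) = 57043703525978 + 61552801250938*t + 44558580461712*t^2 + 16796121900062*t^3 + 21440614891840*t^4 + 68510102868457*t^5.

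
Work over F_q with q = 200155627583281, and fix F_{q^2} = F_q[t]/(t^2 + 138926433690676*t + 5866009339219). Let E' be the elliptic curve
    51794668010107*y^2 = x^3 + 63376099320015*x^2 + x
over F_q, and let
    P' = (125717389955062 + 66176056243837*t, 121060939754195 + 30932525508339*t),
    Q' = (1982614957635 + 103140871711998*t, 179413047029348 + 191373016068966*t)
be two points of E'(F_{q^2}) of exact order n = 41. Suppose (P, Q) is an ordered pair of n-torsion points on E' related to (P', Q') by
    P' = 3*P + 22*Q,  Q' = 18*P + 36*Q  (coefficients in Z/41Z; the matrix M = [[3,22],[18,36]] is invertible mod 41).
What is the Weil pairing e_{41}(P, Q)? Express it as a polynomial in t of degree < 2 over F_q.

166956357894171 + 172600934556192*t

The 41-Weil pairing on E[41] over F_{200155627583281} is alternating-bilinear: e_{41}(P',Q') = e_{41}(P,Q)^det(M).
det M = 3*36 - 22*18 = -288 = 40 (mod 41); 40^{-1} = 40 (mod 41).
Montgomery->Weierstrass: x_W = 45807148496551*x+15009982722549, y_W=45807148496551*y on F_{200155627583281}; lands on y^2=x^3+171672265711380*x+16757209351321.
Run Miller on y^2=x^3+171672265711380*x+16757209351321 over F_{200155627583281}: ladder 101001 (6 bits); e = f_P(D_Q)/f_Q(D_P).
e_{41}(P',Q') = 10827617866711 + 27554693027089*t.
Finally e_{41}(P,Q) = 166956357894171 + 172600934556192*t.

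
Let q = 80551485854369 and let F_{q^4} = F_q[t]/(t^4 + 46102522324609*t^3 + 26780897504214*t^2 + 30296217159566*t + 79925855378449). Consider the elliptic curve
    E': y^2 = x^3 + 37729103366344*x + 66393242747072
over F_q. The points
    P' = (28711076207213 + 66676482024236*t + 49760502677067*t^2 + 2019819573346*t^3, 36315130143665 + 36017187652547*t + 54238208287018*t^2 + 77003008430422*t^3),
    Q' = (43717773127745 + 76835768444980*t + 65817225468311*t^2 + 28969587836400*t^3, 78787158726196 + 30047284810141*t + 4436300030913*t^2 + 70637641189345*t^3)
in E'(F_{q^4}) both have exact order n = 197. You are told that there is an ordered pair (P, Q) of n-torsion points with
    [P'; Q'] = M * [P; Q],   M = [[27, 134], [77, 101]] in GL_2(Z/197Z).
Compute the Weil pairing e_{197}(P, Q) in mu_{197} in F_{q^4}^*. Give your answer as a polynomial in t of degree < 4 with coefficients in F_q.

e_{197}(aP+bQ,cP+dQ) = e_{197}(P,Q)^(ad-bc); with (a,b,c,d)=(27,134,77,101) this gives the det-197 law.
det(M) mod 197 = 92; its inverse in (Z/197)^* is 15 (check: 92*15 mod 197 = 1).
Build f_{197,P'} and f_{197,Q'} via the 8-bit ladder of 197=11000101_2; evaluate at shifted divisors; quotient in F_{80551485854369^4}.
So e_{197}(P',Q') = 26360909986035 + 12056300217184*t + 29490927985115*t^2 + 36871994468247*t^3.
Finally e_{197}(P,Q) = 51287851404865 + 38529244502270*t + 25088216611800*t^2 + 39296782467467*t^3.

51287851404865 + 38529244502270*t + 25088216611800*t^2 + 39296782467467*t^3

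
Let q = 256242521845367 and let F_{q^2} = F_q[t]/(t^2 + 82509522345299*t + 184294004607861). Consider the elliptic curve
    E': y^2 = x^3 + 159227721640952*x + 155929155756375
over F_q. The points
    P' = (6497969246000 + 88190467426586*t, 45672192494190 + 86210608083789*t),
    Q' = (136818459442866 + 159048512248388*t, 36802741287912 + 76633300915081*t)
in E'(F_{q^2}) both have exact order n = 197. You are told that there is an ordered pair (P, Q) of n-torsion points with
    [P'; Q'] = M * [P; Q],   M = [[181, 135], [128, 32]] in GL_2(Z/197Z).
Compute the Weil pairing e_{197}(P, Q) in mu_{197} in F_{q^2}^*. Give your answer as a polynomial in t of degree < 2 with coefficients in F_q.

The 197-Weil pairing on E[197] over F_{256242521845367} is alternating-bilinear: e_{197}(P',Q') = e_{197}(P,Q)^det(M).
So e_{197}(P,Q) = e_{197}(P',Q')^{54}, since 135*54 = 1 mod 197.
Double-and-add over 11000101: 8-1 doublings, 4-1 additions; each step l_{T,T}/v_{2T} or l_{T,P'}/v at Q'+S for random S.
So e_{197}(P',Q') = 122369658544606 + 92486095502830*t.
Raise to 54: e(P,Q) = 243948265750222 + 22581715359709*t in mu_{197}.

243948265750222 + 22581715359709*t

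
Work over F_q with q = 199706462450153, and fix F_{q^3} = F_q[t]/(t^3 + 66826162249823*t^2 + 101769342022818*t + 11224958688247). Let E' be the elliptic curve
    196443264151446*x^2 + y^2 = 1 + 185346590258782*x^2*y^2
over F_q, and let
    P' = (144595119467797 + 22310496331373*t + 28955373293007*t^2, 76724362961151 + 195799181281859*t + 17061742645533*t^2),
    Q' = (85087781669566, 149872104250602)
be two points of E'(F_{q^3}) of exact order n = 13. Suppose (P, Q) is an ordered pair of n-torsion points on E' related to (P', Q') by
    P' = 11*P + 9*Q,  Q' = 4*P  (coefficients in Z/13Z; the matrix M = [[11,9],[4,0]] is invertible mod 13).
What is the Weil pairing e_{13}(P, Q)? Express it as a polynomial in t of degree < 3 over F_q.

194089647950184 + 115651011932269*t + 42674642221582*t^2

Under M = [[11,9],[4,0]] in GL_2(Z/13), e_{13}(P',Q') = e_{13}(P,Q)^(11*0-9*4 mod 13).
Inverting 3 mod 13: 9. Thus e_{13}(P,Q) = e(P',Q')^{9}.
Edwards->Montgomery: u=(1+y)/(1-y), v=u/x -> 99459574554323v^2=u^3+170681792388578u^2+u; then x_W=2774168473166u+196769284035140: y^2=x^3+121583437285978*x.
Miller loop for e_{13} over F_{199706462450153^3}: bits of 13 = 1101; 3 double steps + 2 add steps, l/v at each.
So e_{13}(P',Q') = 57045592161384 + 116960640236880*t + 60027218790369*t^2.
Hence e(P,Q) = 194089647950184 + 115651011932269*t + 42674642221582*t^2 in F_{199706462450153^3}^*.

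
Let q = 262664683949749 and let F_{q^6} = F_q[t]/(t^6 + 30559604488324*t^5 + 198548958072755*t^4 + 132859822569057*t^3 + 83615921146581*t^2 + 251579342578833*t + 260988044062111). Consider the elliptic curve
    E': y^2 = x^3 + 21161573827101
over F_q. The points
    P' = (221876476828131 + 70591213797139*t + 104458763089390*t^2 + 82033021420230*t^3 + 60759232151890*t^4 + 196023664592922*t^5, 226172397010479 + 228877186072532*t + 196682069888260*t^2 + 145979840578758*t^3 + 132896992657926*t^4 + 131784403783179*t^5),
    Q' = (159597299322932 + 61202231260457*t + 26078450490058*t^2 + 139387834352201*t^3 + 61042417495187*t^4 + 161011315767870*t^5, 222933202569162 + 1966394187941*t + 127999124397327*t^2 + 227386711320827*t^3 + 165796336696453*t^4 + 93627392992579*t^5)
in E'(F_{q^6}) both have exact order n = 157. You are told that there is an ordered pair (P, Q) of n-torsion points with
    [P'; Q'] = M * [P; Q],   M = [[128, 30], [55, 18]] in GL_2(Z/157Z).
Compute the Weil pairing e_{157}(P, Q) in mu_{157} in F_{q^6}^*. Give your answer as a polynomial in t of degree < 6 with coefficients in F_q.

Since e_{157}(P,P)=e_{157}(Q,Q)=1 and e_{157}(Q,P)=e_{157}(P,Q)^{-1}, expanding e_{157}(128*P + 30*Q,55*P + 18*Q) leaves e(P,Q)^det(M).
det(M) mod 157 = 26; its inverse in (Z/157)^* is 151 (check: 26*151 mod 157 = 1).
8-bit Miller (10011101) on E'/F_{262664683949749} with a'=0, b'=21161573827101: accumulate tangent/chord ratios at Q'+S and P'+S'.
Result: e(P',Q') = 224526946658602 + 7108199089680*t + 64545080170896*t^2 + 246190864100435*t^3 + 139388530604746*t^4 + 16963034552926*t^5.
Hence e(P,Q) = 156336092380967 + 53913853649444*t + 173990896876841*t^2 + 50086918454789*t^3 + 228967694722911*t^4 + 144581669504062*t^5 in F_{262664683949749^6}^*.

156336092380967 + 53913853649444*t + 173990896876841*t^2 + 50086918454789*t^3 + 228967694722911*t^4 + 144581669504062*t^5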